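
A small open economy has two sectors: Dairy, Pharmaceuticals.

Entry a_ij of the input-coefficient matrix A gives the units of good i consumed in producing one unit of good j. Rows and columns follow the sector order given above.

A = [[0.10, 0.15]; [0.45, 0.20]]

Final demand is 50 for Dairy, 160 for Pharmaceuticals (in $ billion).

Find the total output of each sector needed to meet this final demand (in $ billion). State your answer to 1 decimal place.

I − A =
  [   0.90    -0.15]
  [  -0.45     0.80]
det(I−A) = (0.90)(0.80) − (-0.15)(-0.45) = 0.6525
adj(I−A) = [[0.80, 0.15], [0.45, 0.90]]
(I − A)⁻¹ = adj(I−A) / det(I−A) ≈
  [   1.2261     0.2299]
  [   0.6897     1.3793]
x = (I − A)⁻¹ d = adj(I−A)·d / det(I−A), with det(I−A) = 0.6525:
  x_1 = (0.80·50 + 0.15·160) / 0.6525 = 64.00 / 0.6525 ≈ 98.1
  x_2 = (0.45·50 + 0.90·160) / 0.6525 = 166.50 / 0.6525 ≈ 255.2

x_1 = 98.1, x_2 = 255.2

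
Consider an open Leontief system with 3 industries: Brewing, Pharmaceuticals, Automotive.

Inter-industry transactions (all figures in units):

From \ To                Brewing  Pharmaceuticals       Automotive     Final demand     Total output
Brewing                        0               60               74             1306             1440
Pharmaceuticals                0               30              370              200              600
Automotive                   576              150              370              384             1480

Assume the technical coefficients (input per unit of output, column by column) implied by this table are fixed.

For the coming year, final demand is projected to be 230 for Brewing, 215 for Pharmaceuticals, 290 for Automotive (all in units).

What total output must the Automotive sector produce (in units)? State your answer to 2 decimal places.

Technical coefficients a_ij = z_ij / X_j:
  a_BB = 0/1440 = 0.00, a_PB = 0/1440 = 0.00, a_AB = 576/1440 = 0.40
  a_BP = 60/600 = 0.10, a_PP = 30/600 = 0.05, a_AP = 150/600 = 0.25
  a_BA = 74/1480 = 0.05, a_PA = 370/1480 = 0.25, a_AA = 370/1480 = 0.25
I − A =
  [   1.00    -0.10    -0.05]
  [   0.00     0.95    -0.25]
  [  -0.40    -0.25     0.75]
Cofactors of I−A, C_ij = (−1)^(i+j)·(minor ij) (rows/columns in the sector order above):
  C_11 = (0.95)(0.75) − (-0.25)(-0.25) = 0.6500
  C_12 = −[(0.00)(0.75) − (-0.25)(-0.40)] = 0.1000
  C_13 = (0.00)(-0.25) − (0.95)(-0.40) = 0.3800
  C_21 = −[(-0.10)(0.75) − (-0.05)(-0.25)] = 0.0875
  C_22 = (1.00)(0.75) − (-0.05)(-0.40) = 0.7300
  C_23 = −[(1.00)(-0.25) − (-0.10)(-0.40)] = 0.2900
  C_31 = (-0.10)(-0.25) − (-0.05)(0.95) = 0.0725
  C_32 = −[(1.00)(-0.25) − (-0.05)(0.00)] = 0.2500
  C_33 = (1.00)(0.95) − (-0.10)(0.00) = 0.9500
det(I−A) = Σ_j (I−A)_1j·C_1j = (1.00)(0.6500) + (-0.10)(0.1000) + (-0.05)(0.3800) = 0.6210
adj(I−A) = Cᵀ =
  [ 0.6500   0.0875   0.0725]
  [ 0.1000   0.7300   0.2500]
  [ 0.3800   0.2900   0.9500]
(I − A)⁻¹ = adj(I−A) / det(I−A) ≈
  [   1.0467     0.1409     0.1167]
  [   0.1610     1.1755     0.4026]
  [   0.6119     0.4670     1.5298]
x = (I − A)⁻¹ d = adj(I−A)·d / det(I−A), with det(I−A) = 0.6210:
  x_B = (0.6500·230 + 0.0875·215 + 0.0725·290) / 0.6210 = 189.3375 / 0.6210 ≈ 304.89
  x_P = (0.1000·230 + 0.7300·215 + 0.2500·290) / 0.6210 = 252.45 / 0.6210 ≈ 406.52
  x_A = (0.3800·230 + 0.2900·215 + 0.9500·290) / 0.6210 = 425.25 / 0.6210 ≈ 684.78

x_A = 684.78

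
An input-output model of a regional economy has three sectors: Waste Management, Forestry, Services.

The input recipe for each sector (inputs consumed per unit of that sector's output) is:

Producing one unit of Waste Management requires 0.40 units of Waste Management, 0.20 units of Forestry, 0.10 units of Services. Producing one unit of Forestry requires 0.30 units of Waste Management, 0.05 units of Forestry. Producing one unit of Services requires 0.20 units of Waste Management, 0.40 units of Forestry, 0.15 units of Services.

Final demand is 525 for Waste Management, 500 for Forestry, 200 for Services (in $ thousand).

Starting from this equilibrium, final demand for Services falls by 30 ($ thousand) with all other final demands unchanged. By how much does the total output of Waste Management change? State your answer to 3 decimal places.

Δx_W = -23.106

I − A =
  [   0.60    -0.30    -0.20]
  [  -0.20     0.95    -0.40]
  [  -0.10     0.00     0.85]
Cofactors of I−A, C_ij = (−1)^(i+j)·(minor ij) (rows/columns in the sector order above):
  C_11 = (0.95)(0.85) − (-0.40)(0.00) = 0.8075
  C_12 = −[(-0.20)(0.85) − (-0.40)(-0.10)] = 0.2100
  C_13 = (-0.20)(0.00) − (0.95)(-0.10) = 0.0950
  C_21 = −[(-0.30)(0.85) − (-0.20)(0.00)] = 0.2550
  C_22 = (0.60)(0.85) − (-0.20)(-0.10) = 0.4900
  C_23 = −[(0.60)(0.00) − (-0.30)(-0.10)] = 0.0300
  C_31 = (-0.30)(-0.40) − (-0.20)(0.95) = 0.3100
  C_32 = −[(0.60)(-0.40) − (-0.20)(-0.20)] = 0.2800
  C_33 = (0.60)(0.95) − (-0.30)(-0.20) = 0.5100
det(I−A) = Σ_j (I−A)_1j·C_1j = (0.60)(0.8075) + (-0.30)(0.2100) + (-0.20)(0.0950) = 0.4025
adj(I−A) = Cᵀ =
  [ 0.8075   0.2550   0.3100]
  [ 0.2100   0.4900   0.2800]
  [ 0.0950   0.0300   0.5100]
(I − A)⁻¹ = adj(I−A) / det(I−A) ≈
  [   2.0062     0.6335     0.7702]
  [   0.5217     1.2174     0.6957]
  [   0.2360     0.0745     1.2671]
Δx = (I − A)⁻¹ Δd with Δd having -30 in the Services component and 0 elsewhere.
So Δx_W = L_WS · (-30), where L_WS = adj(I−A)_WS / det(I−A) = 0.3100 / 0.4025.
Δx_W = 0.3100 × (-30) / 0.4025 = -9.30 / 0.4025 ≈ -23.106.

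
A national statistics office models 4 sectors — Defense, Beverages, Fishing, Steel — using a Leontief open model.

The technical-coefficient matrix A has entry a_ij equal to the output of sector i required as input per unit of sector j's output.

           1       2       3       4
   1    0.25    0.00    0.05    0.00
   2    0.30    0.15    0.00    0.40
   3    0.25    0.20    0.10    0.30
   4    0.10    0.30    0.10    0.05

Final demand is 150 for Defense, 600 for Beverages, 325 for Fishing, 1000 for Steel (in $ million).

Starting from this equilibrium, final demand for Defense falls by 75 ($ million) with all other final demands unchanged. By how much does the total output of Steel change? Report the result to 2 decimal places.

I − A =
  [   0.75     0.00    -0.05     0.00]
  [  -0.30     0.85     0.00    -0.40]
  [  -0.25    -0.20     0.90    -0.30]
  [  -0.10    -0.30    -0.10     0.95]
Compute the cofactors C_ij = (−1)^(i+j)·(3×3 minor ij) of I−A; the adjugate is their transpose:
adj(I−A) = Cᵀ =
  [ 0.585250   0.014000   0.034375   0.016750]
  [ 0.293500   0.605375   0.046250   0.269500]
  [ 0.289375   0.210000   0.515625   0.251250]
  [ 0.184750   0.214750   0.072500   0.560125]
det(I−A) = Σ_j (I−A)_1j·C_1j = (0.75)(0.585250) + (0.00)(0.293500) + (-0.05)(0.289375) + (0.00)(0.184750) = 0.42446875
(I − A)⁻¹ = adj(I−A) / det(I−A) ≈
  [   1.3788     0.0330     0.0810     0.0395]
  [   0.6915     1.4262     0.1090     0.6349]
  [   0.6817     0.4947     1.2148     0.5919]
  [   0.4352     0.5059     0.1708     1.3196]
Δx = (I − A)⁻¹ Δd with Δd having -75 in the Defense component and 0 elsewhere.
So Δx_4 = L_41 · (-75), where L_41 = adj(I−A)_41 / det(I−A) = 0.184750 / 0.42446875.
Δx_4 = 0.184750 × (-75) / 0.42446875 = -13.85625 / 0.42446875 ≈ -32.64.

Δx_4 = -32.64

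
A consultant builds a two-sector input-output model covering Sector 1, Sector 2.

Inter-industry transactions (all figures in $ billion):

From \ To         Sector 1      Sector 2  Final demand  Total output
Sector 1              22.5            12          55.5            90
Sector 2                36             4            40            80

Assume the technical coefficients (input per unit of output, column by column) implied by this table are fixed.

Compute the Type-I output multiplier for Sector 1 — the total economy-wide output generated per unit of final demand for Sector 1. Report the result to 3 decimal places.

m_1 = 2.069

Technical coefficients a_ij = z_ij / X_j:
  a_11 = 22.5/90 = 0.25, a_21 = 36/90 = 0.40
  a_12 = 12/80 = 0.15, a_22 = 4/80 = 0.05
I − A =
  [   0.75    -0.15]
  [  -0.40     0.95]
det(I−A) = (0.75)(0.95) − (-0.15)(-0.40) = 0.6525
adj(I−A) = [[0.95, 0.15], [0.40, 0.75]]
(I − A)⁻¹ = adj(I−A) / det(I−A) ≈
  [   1.4559     0.2299]
  [   0.6130     1.1494]
The output multiplier for sector j is the column-j sum of the Leontief inverse (I − A)⁻¹ = adj(I−A) / det(I−A).
Column 1 of adj(I−A): (0.95, 0.40); det(I−A) = 0.6525.
m_1 = (0.95 + 0.40) / 0.6525 = 1.35 / 0.6525 ≈ 2.069.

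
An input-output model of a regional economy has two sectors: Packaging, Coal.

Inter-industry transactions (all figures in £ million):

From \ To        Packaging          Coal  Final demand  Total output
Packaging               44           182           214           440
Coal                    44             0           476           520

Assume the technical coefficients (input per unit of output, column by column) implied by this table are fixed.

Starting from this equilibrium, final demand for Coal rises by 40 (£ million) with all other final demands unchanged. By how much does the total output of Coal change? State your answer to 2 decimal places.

Technical coefficients a_ij = z_ij / X_j:
  a_PP = 44/440 = 0.10, a_CP = 44/440 = 0.10
  a_PC = 182/520 = 0.35, a_CC = 0/520 = 0.00
I − A =
  [   0.90    -0.35]
  [  -0.10     1.00]
det(I−A) = (0.90)(1.00) − (-0.35)(-0.10) = 0.8650
adj(I−A) = [[1.00, 0.35], [0.10, 0.90]]
(I − A)⁻¹ = adj(I−A) / det(I−A) ≈
  [   1.1561     0.4046]
  [   0.1156     1.0405]
Δx = (I − A)⁻¹ Δd with Δd having +40 in the Coal component and 0 elsewhere.
So Δx_C = L_CC · (+40), where L_CC = adj(I−A)_CC / det(I−A) = 0.90 / 0.8650.
Δx_C = 0.90 × (+40) / 0.8650 = 36.00 / 0.8650 ≈ 41.62.

Δx_C = 41.62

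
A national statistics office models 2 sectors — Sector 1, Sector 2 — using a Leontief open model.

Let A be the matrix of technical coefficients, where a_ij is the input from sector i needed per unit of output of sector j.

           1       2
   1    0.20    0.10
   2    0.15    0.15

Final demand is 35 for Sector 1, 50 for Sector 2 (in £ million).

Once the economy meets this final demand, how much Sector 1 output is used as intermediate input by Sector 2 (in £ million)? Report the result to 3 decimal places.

I − A =
  [   0.80    -0.10]
  [  -0.15     0.85]
det(I−A) = (0.80)(0.85) − (-0.10)(-0.15) = 0.6650
adj(I−A) = [[0.85, 0.10], [0.15, 0.80]]
(I − A)⁻¹ = adj(I−A) / det(I−A) ≈
  [   1.2782     0.1504]
  [   0.2256     1.2030]
First solve x = (I − A)⁻¹ d = adj(I−A)·d / det(I−A); in particular x_2 = (0.15·35 + 0.80·50) / 0.6650 = 45.25 / 0.6650 ≈ 68.04511.
Intermediate flow from 1 to 2: z_12 = a_12 · x_2 = 0.10 × 45.25 / 0.6650 = 4.525 / 0.6650 ≈ 6.805.

z_12 = 6.805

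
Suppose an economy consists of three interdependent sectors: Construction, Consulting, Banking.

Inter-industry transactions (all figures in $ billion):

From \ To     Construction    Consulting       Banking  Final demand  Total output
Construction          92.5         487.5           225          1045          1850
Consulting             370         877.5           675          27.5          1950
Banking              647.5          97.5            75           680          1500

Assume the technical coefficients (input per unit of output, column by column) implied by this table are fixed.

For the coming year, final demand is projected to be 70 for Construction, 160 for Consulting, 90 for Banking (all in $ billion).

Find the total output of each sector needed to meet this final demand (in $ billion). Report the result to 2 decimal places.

x_1 = 256.46, x_2 = 563.24, x_3 = 218.87

Technical coefficients a_ij = z_ij / X_j:
  a_11 = 92.5/1850 = 0.05, a_21 = 370/1850 = 0.20, a_31 = 647.5/1850 = 0.35
  a_12 = 487.5/1950 = 0.25, a_22 = 877.5/1950 = 0.45, a_32 = 97.5/1950 = 0.05
  a_13 = 225/1500 = 0.15, a_23 = 675/1500 = 0.45, a_33 = 75/1500 = 0.05
I − A =
  [   0.95    -0.25    -0.15]
  [  -0.20     0.55    -0.45]
  [  -0.35    -0.05     0.95]
Cofactors of I−A, C_ij = (−1)^(i+j)·(minor ij) (rows/columns in the sector order above):
  C_11 = (0.55)(0.95) − (-0.45)(-0.05) = 0.5000
  C_12 = −[(-0.20)(0.95) − (-0.45)(-0.35)] = 0.3475
  C_13 = (-0.20)(-0.05) − (0.55)(-0.35) = 0.2025
  C_21 = −[(-0.25)(0.95) − (-0.15)(-0.05)] = 0.2450
  C_22 = (0.95)(0.95) − (-0.15)(-0.35) = 0.8500
  C_23 = −[(0.95)(-0.05) − (-0.25)(-0.35)] = 0.1350
  C_31 = (-0.25)(-0.45) − (-0.15)(0.55) = 0.1950
  C_32 = −[(0.95)(-0.45) − (-0.15)(-0.20)] = 0.4575
  C_33 = (0.95)(0.55) − (-0.25)(-0.20) = 0.4725
det(I−A) = Σ_j (I−A)_1j·C_1j = (0.95)(0.5000) + (-0.25)(0.3475) + (-0.15)(0.2025) = 0.35775
adj(I−A) = Cᵀ =
  [ 0.5000   0.2450   0.1950]
  [ 0.3475   0.8500   0.4575]
  [ 0.2025   0.1350   0.4725]
(I − A)⁻¹ = adj(I−A) / det(I−A) ≈
  [   1.3976     0.6848     0.5451]
  [   0.9713     2.3760     1.2788]
  [   0.5660     0.3774     1.3208]
x = (I − A)⁻¹ d = adj(I−A)·d / det(I−A), with det(I−A) = 0.35775:
  x_1 = (0.5000·70 + 0.2450·160 + 0.1950·90) / 0.35775 = 91.75 / 0.35775 ≈ 256.46
  x_2 = (0.3475·70 + 0.8500·160 + 0.4575·90) / 0.35775 = 201.50 / 0.35775 ≈ 563.24
  x_3 = (0.2025·70 + 0.1350·160 + 0.4725·90) / 0.35775 = 78.30 / 0.35775 ≈ 218.87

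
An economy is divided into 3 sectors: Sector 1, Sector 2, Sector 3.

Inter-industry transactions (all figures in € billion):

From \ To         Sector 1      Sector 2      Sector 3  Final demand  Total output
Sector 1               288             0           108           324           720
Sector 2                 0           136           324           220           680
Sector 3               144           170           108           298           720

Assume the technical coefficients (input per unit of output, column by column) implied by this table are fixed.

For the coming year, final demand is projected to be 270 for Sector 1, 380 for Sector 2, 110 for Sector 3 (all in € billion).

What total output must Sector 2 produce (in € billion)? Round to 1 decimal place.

Technical coefficients a_ij = z_ij / X_j:
  a_11 = 288/720 = 0.40, a_21 = 0/720 = 0.00, a_31 = 144/720 = 0.20
  a_12 = 0/680 = 0.00, a_22 = 136/680 = 0.20, a_32 = 170/680 = 0.25
  a_13 = 108/720 = 0.15, a_23 = 324/720 = 0.45, a_33 = 108/720 = 0.15
I − A =
  [   0.60     0.00    -0.15]
  [   0.00     0.80    -0.45]
  [  -0.20    -0.25     0.85]
Cofactors of I−A, C_ij = (−1)^(i+j)·(minor ij) (rows/columns in the sector order above):
  C_11 = (0.80)(0.85) − (-0.45)(-0.25) = 0.5675
  C_12 = −[(0.00)(0.85) − (-0.45)(-0.20)] = 0.0900
  C_13 = (0.00)(-0.25) − (0.80)(-0.20) = 0.1600
  C_21 = −[(0.00)(0.85) − (-0.15)(-0.25)] = 0.0375
  C_22 = (0.60)(0.85) − (-0.15)(-0.20) = 0.4800
  C_23 = −[(0.60)(-0.25) − (0.00)(-0.20)] = 0.1500
  C_31 = (0.00)(-0.45) − (-0.15)(0.80) = 0.1200
  C_32 = −[(0.60)(-0.45) − (-0.15)(0.00)] = 0.2700
  C_33 = (0.60)(0.80) − (0.00)(0.00) = 0.4800
det(I−A) = Σ_j (I−A)_1j·C_1j = (0.60)(0.5675) + (0.00)(0.0900) + (-0.15)(0.1600) = 0.3165
adj(I−A) = Cᵀ =
  [ 0.5675   0.0375   0.1200]
  [ 0.0900   0.4800   0.2700]
  [ 0.1600   0.1500   0.4800]
(I − A)⁻¹ = adj(I−A) / det(I−A) ≈
  [   1.7930     0.1185     0.3791]
  [   0.2844     1.5166     0.8531]
  [   0.5055     0.4739     1.5166]
x = (I − A)⁻¹ d = adj(I−A)·d / det(I−A), with det(I−A) = 0.3165:
  x_1 = (0.5675·270 + 0.0375·380 + 0.1200·110) / 0.3165 = 180.675 / 0.3165 ≈ 570.9
  x_2 = (0.0900·270 + 0.4800·380 + 0.2700·110) / 0.3165 = 236.40 / 0.3165 ≈ 746.9
  x_3 = (0.1600·270 + 0.1500·380 + 0.4800·110) / 0.3165 = 153.00 / 0.3165 ≈ 483.4

x_2 = 746.9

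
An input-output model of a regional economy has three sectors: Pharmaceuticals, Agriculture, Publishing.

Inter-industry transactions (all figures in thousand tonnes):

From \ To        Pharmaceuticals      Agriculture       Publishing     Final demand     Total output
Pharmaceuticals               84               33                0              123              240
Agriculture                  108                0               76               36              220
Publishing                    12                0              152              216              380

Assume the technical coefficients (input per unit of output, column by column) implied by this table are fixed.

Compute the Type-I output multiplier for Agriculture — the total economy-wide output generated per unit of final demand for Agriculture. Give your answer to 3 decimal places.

Technical coefficients a_ij = z_ij / X_j:
  a_11 = 84/240 = 0.35, a_21 = 108/240 = 0.45, a_31 = 12/240 = 0.05
  a_12 = 33/220 = 0.15, a_22 = 0/220 = 0.00, a_32 = 0/220 = 0.00
  a_13 = 0/380 = 0.00, a_23 = 76/380 = 0.20, a_33 = 152/380 = 0.40
I − A =
  [   0.65    -0.15     0.00]
  [  -0.45     1.00    -0.20]
  [  -0.05     0.00     0.60]
Cofactors of I−A, C_ij = (−1)^(i+j)·(minor ij) (rows/columns in the sector order above):
  C_11 = (1.00)(0.60) − (-0.20)(0.00) = 0.6000
  C_12 = −[(-0.45)(0.60) − (-0.20)(-0.05)] = 0.2800
  C_13 = (-0.45)(0.00) − (1.00)(-0.05) = 0.0500
  C_21 = −[(-0.15)(0.60) − (0.00)(0.00)] = 0.0900
  C_22 = (0.65)(0.60) − (0.00)(-0.05) = 0.3900
  C_23 = −[(0.65)(0.00) − (-0.15)(-0.05)] = 0.0075
  C_31 = (-0.15)(-0.20) − (0.00)(1.00) = 0.0300
  C_32 = −[(0.65)(-0.20) − (0.00)(-0.45)] = 0.1300
  C_33 = (0.65)(1.00) − (-0.15)(-0.45) = 0.5825
det(I−A) = Σ_j (I−A)_1j·C_1j = (0.65)(0.6000) + (-0.15)(0.2800) + (0.00)(0.0500) = 0.3480
adj(I−A) = Cᵀ =
  [ 0.6000   0.0900   0.0300]
  [ 0.2800   0.3900   0.1300]
  [ 0.0500   0.0075   0.5825]
(I − A)⁻¹ = adj(I−A) / det(I−A) ≈
  [   1.7241     0.2586     0.0862]
  [   0.8046     1.1207     0.3736]
  [   0.1437     0.0216     1.6739]
The output multiplier for sector j is the column-j sum of the Leontief inverse (I − A)⁻¹ = adj(I−A) / det(I−A).
Column 2 of adj(I−A): (0.0900, 0.3900, 0.0075); det(I−A) = 0.3480.
m_2 = (0.0900 + 0.3900 + 0.0075) / 0.3480 = 0.4875 / 0.3480 ≈ 1.401.

m_2 = 1.401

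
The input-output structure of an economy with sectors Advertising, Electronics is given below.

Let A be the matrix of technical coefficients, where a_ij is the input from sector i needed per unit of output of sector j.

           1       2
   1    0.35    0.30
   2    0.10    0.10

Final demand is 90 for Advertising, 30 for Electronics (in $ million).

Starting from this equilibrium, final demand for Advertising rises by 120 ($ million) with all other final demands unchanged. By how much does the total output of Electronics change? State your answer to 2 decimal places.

I − A =
  [   0.65    -0.30]
  [  -0.10     0.90]
det(I−A) = (0.65)(0.90) − (-0.30)(-0.10) = 0.5550
adj(I−A) = [[0.90, 0.30], [0.10, 0.65]]
(I − A)⁻¹ = adj(I−A) / det(I−A) ≈
  [   1.6216     0.5405]
  [   0.1802     1.1712]
Δx = (I − A)⁻¹ Δd with Δd having +120 in the Advertising component and 0 elsewhere.
So Δx_2 = L_21 · (+120), where L_21 = adj(I−A)_21 / det(I−A) = 0.10 / 0.5550.
Δx_2 = 0.10 × (+120) / 0.5550 = 12.00 / 0.5550 ≈ 21.62.

Δx_2 = 21.62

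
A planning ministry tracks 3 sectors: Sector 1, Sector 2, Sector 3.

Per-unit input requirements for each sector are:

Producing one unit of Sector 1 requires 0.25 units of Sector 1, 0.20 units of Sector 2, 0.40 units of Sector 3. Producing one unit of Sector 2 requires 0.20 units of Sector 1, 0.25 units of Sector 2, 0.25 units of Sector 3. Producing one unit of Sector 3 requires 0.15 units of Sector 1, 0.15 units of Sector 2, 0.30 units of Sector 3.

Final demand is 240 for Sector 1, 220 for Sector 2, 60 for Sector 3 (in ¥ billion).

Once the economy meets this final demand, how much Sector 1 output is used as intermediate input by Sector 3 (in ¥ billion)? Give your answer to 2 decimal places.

I − A =
  [   0.75    -0.20    -0.15]
  [  -0.20     0.75    -0.15]
  [  -0.40    -0.25     0.70]
Cofactors of I−A, C_ij = (−1)^(i+j)·(minor ij) (rows/columns in the sector order above):
  C_11 = (0.75)(0.70) − (-0.15)(-0.25) = 0.4875
  C_12 = −[(-0.20)(0.70) − (-0.15)(-0.40)] = 0.2000
  C_13 = (-0.20)(-0.25) − (0.75)(-0.40) = 0.3500
  C_21 = −[(-0.20)(0.70) − (-0.15)(-0.25)] = 0.1775
  C_22 = (0.75)(0.70) − (-0.15)(-0.40) = 0.4650
  C_23 = −[(0.75)(-0.25) − (-0.20)(-0.40)] = 0.2675
  C_31 = (-0.20)(-0.15) − (-0.15)(0.75) = 0.1425
  C_32 = −[(0.75)(-0.15) − (-0.15)(-0.20)] = 0.1425
  C_33 = (0.75)(0.75) − (-0.20)(-0.20) = 0.5225
det(I−A) = Σ_j (I−A)_1j·C_1j = (0.75)(0.4875) + (-0.20)(0.2000) + (-0.15)(0.3500) = 0.273125
adj(I−A) = Cᵀ =
  [ 0.4875   0.1775   0.1425]
  [ 0.2000   0.4650   0.1425]
  [ 0.3500   0.2675   0.5225]
(I − A)⁻¹ = adj(I−A) / det(I−A) ≈
  [   1.7849     0.6499     0.5217]
  [   0.7323     1.7025     0.5217]
  [   1.2815     0.9794     1.9130]
First solve x = (I − A)⁻¹ d = adj(I−A)·d / det(I−A); in particular x_3 = (0.3500·240 + 0.2675·220 + 0.5225·60) / 0.273125 = 174.20 / 0.273125 ≈ 637.8032.
Intermediate flow from 1 to 3: z_13 = a_13 · x_3 = 0.15 × 174.20 / 0.273125 = 26.13 / 0.273125 ≈ 95.67.

z_13 = 95.67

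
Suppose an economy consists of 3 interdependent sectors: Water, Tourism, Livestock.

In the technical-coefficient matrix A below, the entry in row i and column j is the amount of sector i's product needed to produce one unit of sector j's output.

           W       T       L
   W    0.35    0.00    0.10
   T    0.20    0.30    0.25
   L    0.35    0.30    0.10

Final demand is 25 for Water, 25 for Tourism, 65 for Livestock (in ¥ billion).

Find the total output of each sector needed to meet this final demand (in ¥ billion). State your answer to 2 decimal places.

x_W = 58.06, x_T = 97.80, x_L = 127.40

I − A =
  [   0.65     0.00    -0.10]
  [  -0.20     0.70    -0.25]
  [  -0.35    -0.30     0.90]
Cofactors of I−A, C_ij = (−1)^(i+j)·(minor ij) (rows/columns in the sector order above):
  C_11 = (0.70)(0.90) − (-0.25)(-0.30) = 0.5550
  C_12 = −[(-0.20)(0.90) − (-0.25)(-0.35)] = 0.2675
  C_13 = (-0.20)(-0.30) − (0.70)(-0.35) = 0.3050
  C_21 = −[(0.00)(0.90) − (-0.10)(-0.30)] = 0.0300
  C_22 = (0.65)(0.90) − (-0.10)(-0.35) = 0.5500
  C_23 = −[(0.65)(-0.30) − (0.00)(-0.35)] = 0.1950
  C_31 = (0.00)(-0.25) − (-0.10)(0.70) = 0.0700
  C_32 = −[(0.65)(-0.25) − (-0.10)(-0.20)] = 0.1825
  C_33 = (0.65)(0.70) − (0.00)(-0.20) = 0.4550
det(I−A) = Σ_j (I−A)_1j·C_1j = (0.65)(0.5550) + (0.00)(0.2675) + (-0.10)(0.3050) = 0.33025
adj(I−A) = Cᵀ =
  [ 0.5550   0.0300   0.0700]
  [ 0.2675   0.5500   0.1825]
  [ 0.3050   0.1950   0.4550]
(I − A)⁻¹ = adj(I−A) / det(I−A) ≈
  [   1.6805     0.0908     0.2120]
  [   0.8100     1.6654     0.5526]
  [   0.9235     0.5905     1.3777]
x = (I − A)⁻¹ d = adj(I−A)·d / det(I−A), with det(I−A) = 0.33025:
  x_W = (0.5550·25 + 0.0300·25 + 0.0700·65) / 0.33025 = 19.175 / 0.33025 ≈ 58.06
  x_T = (0.2675·25 + 0.5500·25 + 0.1825·65) / 0.33025 = 32.30 / 0.33025 ≈ 97.80
  x_L = (0.3050·25 + 0.1950·25 + 0.4550·65) / 0.33025 = 42.075 / 0.33025 ≈ 127.40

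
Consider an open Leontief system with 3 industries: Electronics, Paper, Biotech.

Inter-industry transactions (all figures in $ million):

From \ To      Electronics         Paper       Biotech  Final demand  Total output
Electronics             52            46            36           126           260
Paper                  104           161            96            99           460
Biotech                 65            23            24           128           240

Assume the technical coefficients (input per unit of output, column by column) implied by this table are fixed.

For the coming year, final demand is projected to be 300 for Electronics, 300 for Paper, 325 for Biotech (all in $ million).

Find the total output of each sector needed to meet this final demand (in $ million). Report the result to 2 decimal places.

Technical coefficients a_ij = z_ij / X_j:
  a_EE = 52/260 = 0.20, a_PE = 104/260 = 0.40, a_BE = 65/260 = 0.25
  a_EP = 46/460 = 0.10, a_PP = 161/460 = 0.35, a_BP = 23/460 = 0.05
  a_EB = 36/240 = 0.15, a_PB = 96/240 = 0.40, a_BB = 24/240 = 0.10
I − A =
  [   0.80    -0.10    -0.15]
  [  -0.40     0.65    -0.40]
  [  -0.25    -0.05     0.90]
Cofactors of I−A, C_ij = (−1)^(i+j)·(minor ij) (rows/columns in the sector order above):
  C_11 = (0.65)(0.90) − (-0.40)(-0.05) = 0.5650
  C_12 = −[(-0.40)(0.90) − (-0.40)(-0.25)] = 0.4600
  C_13 = (-0.40)(-0.05) − (0.65)(-0.25) = 0.1825
  C_21 = −[(-0.10)(0.90) − (-0.15)(-0.05)] = 0.0975
  C_22 = (0.80)(0.90) − (-0.15)(-0.25) = 0.6825
  C_23 = −[(0.80)(-0.05) − (-0.10)(-0.25)] = 0.0650
  C_31 = (-0.10)(-0.40) − (-0.15)(0.65) = 0.1375
  C_32 = −[(0.80)(-0.40) − (-0.15)(-0.40)] = 0.3800
  C_33 = (0.80)(0.65) − (-0.10)(-0.40) = 0.4800
det(I−A) = Σ_j (I−A)_1j·C_1j = (0.80)(0.5650) + (-0.10)(0.4600) + (-0.15)(0.1825) = 0.378625
adj(I−A) = Cᵀ =
  [ 0.5650   0.0975   0.1375]
  [ 0.4600   0.6825   0.3800]
  [ 0.1825   0.0650   0.4800]
(I − A)⁻¹ = adj(I−A) / det(I−A) ≈
  [   1.4922     0.2575     0.3632]
  [   1.2149     1.8026     1.0036]
  [   0.4820     0.1717     1.2677]
x = (I − A)⁻¹ d = adj(I−A)·d / det(I−A), with det(I−A) = 0.378625:
  x_E = (0.5650·300 + 0.0975·300 + 0.1375·325) / 0.378625 = 243.4375 / 0.378625 ≈ 642.95
  x_P = (0.4600·300 + 0.6825·300 + 0.3800·325) / 0.378625 = 466.25 / 0.378625 ≈ 1231.43
  x_B = (0.1825·300 + 0.0650·300 + 0.4800·325) / 0.378625 = 230.25 / 0.378625 ≈ 608.12

x_E = 642.95, x_P = 1231.43, x_B = 608.12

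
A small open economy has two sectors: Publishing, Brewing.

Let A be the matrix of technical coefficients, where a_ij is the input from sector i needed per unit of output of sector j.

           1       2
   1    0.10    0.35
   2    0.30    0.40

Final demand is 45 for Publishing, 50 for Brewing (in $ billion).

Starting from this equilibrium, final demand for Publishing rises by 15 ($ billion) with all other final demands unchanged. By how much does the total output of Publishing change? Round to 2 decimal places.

I − A =
  [   0.90    -0.35]
  [  -0.30     0.60]
det(I−A) = (0.90)(0.60) − (-0.35)(-0.30) = 0.4350
adj(I−A) = [[0.60, 0.35], [0.30, 0.90]]
(I − A)⁻¹ = adj(I−A) / det(I−A) ≈
  [   1.3793     0.8046]
  [   0.6897     2.0690]
Δx = (I − A)⁻¹ Δd with Δd having +15 in the Publishing component and 0 elsewhere.
So Δx_1 = L_11 · (+15), where L_11 = adj(I−A)_11 / det(I−A) = 0.60 / 0.4350.
Δx_1 = 0.60 × (+15) / 0.4350 = 9.00 / 0.4350 ≈ 20.69.

Δx_1 = 20.69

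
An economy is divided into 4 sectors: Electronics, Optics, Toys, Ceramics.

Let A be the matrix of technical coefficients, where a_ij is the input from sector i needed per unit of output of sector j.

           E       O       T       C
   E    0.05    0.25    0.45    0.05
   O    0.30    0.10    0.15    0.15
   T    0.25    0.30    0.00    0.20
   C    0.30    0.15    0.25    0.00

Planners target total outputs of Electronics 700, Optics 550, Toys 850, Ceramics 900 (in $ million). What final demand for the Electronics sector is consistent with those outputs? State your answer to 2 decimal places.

d_E = 100.00

I − A =
  [   0.95    -0.25    -0.45    -0.05]
  [  -0.30     0.90    -0.15    -0.15]
  [  -0.25    -0.30     1.00    -0.20]
  [  -0.30    -0.15    -0.25     1.00]
d = (I − A) x:
  d_E = (+0.95)·700 + (-0.25)·550 + (-0.45)·850 + (-0.05)·900 = 100.00
  d_O = (-0.30)·700 + (+0.90)·550 + (-0.15)·850 + (-0.15)·900 = 22.50
  d_T = (-0.25)·700 + (-0.30)·550 + (+1.00)·850 + (-0.20)·900 = 330.00
  d_C = (-0.30)·700 + (-0.15)·550 + (-0.25)·850 + (+1.00)·900 = 395.00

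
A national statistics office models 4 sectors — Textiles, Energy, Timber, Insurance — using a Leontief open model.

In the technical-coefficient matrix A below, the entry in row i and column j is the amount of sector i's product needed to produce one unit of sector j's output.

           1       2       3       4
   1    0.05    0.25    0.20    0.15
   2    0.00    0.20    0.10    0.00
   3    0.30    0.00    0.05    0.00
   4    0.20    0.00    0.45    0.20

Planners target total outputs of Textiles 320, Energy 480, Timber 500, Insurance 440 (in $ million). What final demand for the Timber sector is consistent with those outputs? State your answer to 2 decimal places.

I − A =
  [   0.95    -0.25    -0.20    -0.15]
  [   0.00     0.80    -0.10     0.00]
  [  -0.30     0.00     0.95     0.00]
  [  -0.20     0.00    -0.45     0.80]
d = (I − A) x:
  d_1 = (+0.95)·320 + (-0.25)·480 + (-0.20)·500 + (-0.15)·440 = 18.00
  d_2 = (+0.00)·320 + (+0.80)·480 + (-0.10)·500 + (+0.00)·440 = 334.00
  d_3 = (-0.30)·320 + (+0.00)·480 + (+0.95)·500 + (+0.00)·440 = 379.00
  d_4 = (-0.20)·320 + (+0.00)·480 + (-0.45)·500 + (+0.80)·440 = 63.00

d_3 = 379.00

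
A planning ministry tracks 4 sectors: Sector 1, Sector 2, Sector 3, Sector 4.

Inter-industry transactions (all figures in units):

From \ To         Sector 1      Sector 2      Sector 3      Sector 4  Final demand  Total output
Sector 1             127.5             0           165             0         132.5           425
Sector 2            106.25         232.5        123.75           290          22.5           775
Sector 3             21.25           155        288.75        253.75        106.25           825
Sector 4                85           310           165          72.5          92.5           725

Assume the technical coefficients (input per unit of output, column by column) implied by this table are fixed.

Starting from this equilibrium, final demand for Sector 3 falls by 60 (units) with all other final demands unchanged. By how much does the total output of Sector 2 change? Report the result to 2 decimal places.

Technical coefficients a_ij = z_ij / X_j:
  a_11 = 127.5/425 = 0.30, a_21 = 106.25/425 = 0.25, a_31 = 21.25/425 = 0.05, a_41 = 85/425 = 0.20
  a_12 = 0/775 = 0.00, a_22 = 232.5/775 = 0.30, a_32 = 155/775 = 0.20, a_42 = 310/775 = 0.40
  a_13 = 165/825 = 0.20, a_23 = 123.75/825 = 0.15, a_33 = 288.75/825 = 0.35, a_43 = 165/825 = 0.20
  a_14 = 0/725 = 0.00, a_24 = 290/725 = 0.40, a_34 = 253.75/725 = 0.35, a_44 = 72.5/725 = 0.10
I − A =
  [   0.70     0.00    -0.20     0.00]
  [  -0.25     0.70    -0.15    -0.40]
  [  -0.05    -0.20     0.65    -0.35]
  [  -0.20    -0.40    -0.20     0.90]
Compute the cofactors C_ij = (−1)^(i+j)·(3×3 minor ij) of I−A; the adjugate is their transpose:
adj(I−A) = Cᵀ =
  [ 0.19250   0.06400   0.09400   0.06500]
  [ 0.20200   0.33750   0.21150   0.23225]
  [ 0.16850   0.22400   0.32900   0.22750]
  [ 0.17000   0.21400   0.18800   0.28050]
det(I−A) = Σ_j (I−A)_1j·C_1j = (0.70)(0.19250) + (0.00)(0.20200) + (-0.20)(0.16850) + (0.00)(0.17000) = 0.10105
(I − A)⁻¹ = adj(I−A) / det(I−A) ≈
  [   1.9050     0.6333     0.9302     0.6432]
  [   1.9990     3.3399     2.0930     2.2984]
  [   1.6675     2.2167     3.2558     2.2514]
  [   1.6823     2.1178     1.8605     2.7759]
Δx = (I − A)⁻¹ Δd with Δd having -60 in the Sector 3 component and 0 elsewhere.
So Δx_2 = L_23 · (-60), where L_23 = adj(I−A)_23 / det(I−A) = 0.21150 / 0.10105.
Δx_2 = 0.21150 × (-60) / 0.10105 = -12.69 / 0.10105 ≈ -125.58.

Δx_2 = -125.58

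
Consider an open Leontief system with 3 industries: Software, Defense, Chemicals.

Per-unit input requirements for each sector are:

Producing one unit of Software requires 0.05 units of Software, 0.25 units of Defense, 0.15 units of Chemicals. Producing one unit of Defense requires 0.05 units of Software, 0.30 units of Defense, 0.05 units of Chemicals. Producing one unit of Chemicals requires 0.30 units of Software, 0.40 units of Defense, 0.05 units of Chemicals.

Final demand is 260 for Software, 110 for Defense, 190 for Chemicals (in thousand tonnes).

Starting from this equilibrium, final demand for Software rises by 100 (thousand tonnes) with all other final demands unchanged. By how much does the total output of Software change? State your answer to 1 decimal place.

I − A =
  [   0.95    -0.05    -0.30]
  [  -0.25     0.70    -0.40]
  [  -0.15    -0.05     0.95]
Cofactors of I−A, C_ij = (−1)^(i+j)·(minor ij) (rows/columns in the sector order above):
  C_11 = (0.70)(0.95) − (-0.40)(-0.05) = 0.6450
  C_12 = −[(-0.25)(0.95) − (-0.40)(-0.15)] = 0.2975
  C_13 = (-0.25)(-0.05) − (0.70)(-0.15) = 0.1175
  C_21 = −[(-0.05)(0.95) − (-0.30)(-0.05)] = 0.0625
  C_22 = (0.95)(0.95) − (-0.30)(-0.15) = 0.8575
  C_23 = −[(0.95)(-0.05) − (-0.05)(-0.15)] = 0.0550
  C_31 = (-0.05)(-0.40) − (-0.30)(0.70) = 0.2300
  C_32 = −[(0.95)(-0.40) − (-0.30)(-0.25)] = 0.4550
  C_33 = (0.95)(0.70) − (-0.05)(-0.25) = 0.6525
det(I−A) = Σ_j (I−A)_1j·C_1j = (0.95)(0.6450) + (-0.05)(0.2975) + (-0.30)(0.1175) = 0.562625
adj(I−A) = Cᵀ =
  [ 0.6450   0.0625   0.2300]
  [ 0.2975   0.8575   0.4550]
  [ 0.1175   0.0550   0.6525]
(I − A)⁻¹ = adj(I−A) / det(I−A) ≈
  [   1.1464     0.1111     0.4088]
  [   0.5288     1.5241     0.8087]
  [   0.2088     0.0978     1.1597]
Δx = (I − A)⁻¹ Δd with Δd having +100 in the Software component and 0 elsewhere.
So Δx_1 = L_11 · (+100), where L_11 = adj(I−A)_11 / det(I−A) = 0.6450 / 0.562625.
Δx_1 = 0.6450 × (+100) / 0.562625 = 64.50 / 0.562625 ≈ 114.6.

Δx_1 = 114.6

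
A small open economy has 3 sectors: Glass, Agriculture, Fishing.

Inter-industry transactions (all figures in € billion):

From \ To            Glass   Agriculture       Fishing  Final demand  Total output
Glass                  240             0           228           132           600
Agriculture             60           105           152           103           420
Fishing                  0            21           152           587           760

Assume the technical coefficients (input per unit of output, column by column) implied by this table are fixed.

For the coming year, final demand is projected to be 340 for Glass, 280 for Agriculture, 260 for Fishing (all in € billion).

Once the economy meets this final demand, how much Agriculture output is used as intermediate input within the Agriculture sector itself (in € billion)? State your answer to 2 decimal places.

Technical coefficients a_ij = z_ij / X_j:
  a_11 = 240/600 = 0.40, a_21 = 60/600 = 0.10, a_31 = 0/600 = 0.00
  a_12 = 0/420 = 0.00, a_22 = 105/420 = 0.25, a_32 = 21/420 = 0.05
  a_13 = 228/760 = 0.30, a_23 = 152/760 = 0.20, a_33 = 152/760 = 0.20
I − A =
  [   0.60     0.00    -0.30]
  [  -0.10     0.75    -0.20]
  [   0.00    -0.05     0.80]
Cofactors of I−A, C_ij = (−1)^(i+j)·(minor ij) (rows/columns in the sector order above):
  C_11 = (0.75)(0.80) − (-0.20)(-0.05) = 0.5900
  C_12 = −[(-0.10)(0.80) − (-0.20)(0.00)] = 0.0800
  C_13 = (-0.10)(-0.05) − (0.75)(0.00) = 0.0050
  C_21 = −[(0.00)(0.80) − (-0.30)(-0.05)] = 0.0150
  C_22 = (0.60)(0.80) − (-0.30)(0.00) = 0.4800
  C_23 = −[(0.60)(-0.05) − (0.00)(0.00)] = 0.0300
  C_31 = (0.00)(-0.20) − (-0.30)(0.75) = 0.2250
  C_32 = −[(0.60)(-0.20) − (-0.30)(-0.10)] = 0.1500
  C_33 = (0.60)(0.75) − (0.00)(-0.10) = 0.4500
det(I−A) = Σ_j (I−A)_1j·C_1j = (0.60)(0.5900) + (0.00)(0.0800) + (-0.30)(0.0050) = 0.3525
adj(I−A) = Cᵀ =
  [ 0.5900   0.0150   0.2250]
  [ 0.0800   0.4800   0.1500]
  [ 0.0050   0.0300   0.4500]
(I − A)⁻¹ = adj(I−A) / det(I−A) ≈
  [   1.6738     0.0426     0.6383]
  [   0.2270     1.3617     0.4255]
  [   0.0142     0.0851     1.2766]
First solve x = (I − A)⁻¹ d = adj(I−A)·d / det(I−A); in particular x_2 = (0.0800·340 + 0.4800·280 + 0.1500·260) / 0.3525 = 200.60 / 0.3525 ≈ 569.0780.
Intermediate flow from 2 to 2: z_22 = a_22 · x_2 = 0.25 × 200.60 / 0.3525 = 50.15 / 0.3525 ≈ 142.27.

z_22 = 142.27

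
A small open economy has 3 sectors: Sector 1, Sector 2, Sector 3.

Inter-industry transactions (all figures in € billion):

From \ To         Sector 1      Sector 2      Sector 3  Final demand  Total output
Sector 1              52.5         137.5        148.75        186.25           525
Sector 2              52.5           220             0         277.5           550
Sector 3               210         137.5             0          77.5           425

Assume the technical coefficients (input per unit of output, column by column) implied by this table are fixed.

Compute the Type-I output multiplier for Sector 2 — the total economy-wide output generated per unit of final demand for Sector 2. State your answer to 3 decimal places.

Technical coefficients a_ij = z_ij / X_j:
  a_11 = 52.5/525 = 0.10, a_21 = 52.5/525 = 0.10, a_31 = 210/525 = 0.40
  a_12 = 137.5/550 = 0.25, a_22 = 220/550 = 0.40, a_32 = 137.5/550 = 0.25
  a_13 = 148.75/425 = 0.35, a_23 = 0/425 = 0.00, a_33 = 0/425 = 0.00
I − A =
  [   0.90    -0.25    -0.35]
  [  -0.10     0.60     0.00]
  [  -0.40    -0.25     1.00]
Cofactors of I−A, C_ij = (−1)^(i+j)·(minor ij) (rows/columns in the sector order above):
  C_11 = (0.60)(1.00) − (0.00)(-0.25) = 0.6000
  C_12 = −[(-0.10)(1.00) − (0.00)(-0.40)] = 0.1000
  C_13 = (-0.10)(-0.25) − (0.60)(-0.40) = 0.2650
  C_21 = −[(-0.25)(1.00) − (-0.35)(-0.25)] = 0.3375
  C_22 = (0.90)(1.00) − (-0.35)(-0.40) = 0.7600
  C_23 = −[(0.90)(-0.25) − (-0.25)(-0.40)] = 0.3250
  C_31 = (-0.25)(0.00) − (-0.35)(0.60) = 0.2100
  C_32 = −[(0.90)(0.00) − (-0.35)(-0.10)] = 0.0350
  C_33 = (0.90)(0.60) − (-0.25)(-0.10) = 0.5150
det(I−A) = Σ_j (I−A)_1j·C_1j = (0.90)(0.6000) + (-0.25)(0.1000) + (-0.35)(0.2650) = 0.42225
adj(I−A) = Cᵀ =
  [ 0.6000   0.3375   0.2100]
  [ 0.1000   0.7600   0.0350]
  [ 0.2650   0.3250   0.5150]
(I − A)⁻¹ = adj(I−A) / det(I−A) ≈
  [   1.4210     0.7993     0.4973]
  [   0.2368     1.7999     0.0829]
  [   0.6276     0.7697     1.2197]
The output multiplier for sector j is the column-j sum of the Leontief inverse (I − A)⁻¹ = adj(I−A) / det(I−A).
Column 2 of adj(I−A): (0.3375, 0.7600, 0.3250); det(I−A) = 0.42225.
m_2 = (0.3375 + 0.7600 + 0.3250) / 0.42225 = 1.4225 / 0.42225 ≈ 3.369.

m_2 = 3.369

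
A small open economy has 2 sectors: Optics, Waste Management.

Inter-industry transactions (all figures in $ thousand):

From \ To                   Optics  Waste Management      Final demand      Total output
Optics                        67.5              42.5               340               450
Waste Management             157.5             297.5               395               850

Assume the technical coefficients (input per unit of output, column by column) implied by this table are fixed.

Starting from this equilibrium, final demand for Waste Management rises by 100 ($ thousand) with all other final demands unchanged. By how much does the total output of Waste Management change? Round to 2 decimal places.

Δx_W = 158.88

Technical coefficients a_ij = z_ij / X_j:
  a_OO = 67.5/450 = 0.15, a_WO = 157.5/450 = 0.35
  a_OW = 42.5/850 = 0.05, a_WW = 297.5/850 = 0.35
I − A =
  [   0.85    -0.05]
  [  -0.35     0.65]
det(I−A) = (0.85)(0.65) − (-0.05)(-0.35) = 0.5350
adj(I−A) = [[0.65, 0.05], [0.35, 0.85]]
(I − A)⁻¹ = adj(I−A) / det(I−A) ≈
  [   1.2150     0.0935]
  [   0.6542     1.5888]
Δx = (I − A)⁻¹ Δd with Δd having +100 in the Waste Management component and 0 elsewhere.
So Δx_W = L_WW · (+100), where L_WW = adj(I−A)_WW / det(I−A) = 0.85 / 0.5350.
Δx_W = 0.85 × (+100) / 0.5350 = 85.00 / 0.5350 ≈ 158.88.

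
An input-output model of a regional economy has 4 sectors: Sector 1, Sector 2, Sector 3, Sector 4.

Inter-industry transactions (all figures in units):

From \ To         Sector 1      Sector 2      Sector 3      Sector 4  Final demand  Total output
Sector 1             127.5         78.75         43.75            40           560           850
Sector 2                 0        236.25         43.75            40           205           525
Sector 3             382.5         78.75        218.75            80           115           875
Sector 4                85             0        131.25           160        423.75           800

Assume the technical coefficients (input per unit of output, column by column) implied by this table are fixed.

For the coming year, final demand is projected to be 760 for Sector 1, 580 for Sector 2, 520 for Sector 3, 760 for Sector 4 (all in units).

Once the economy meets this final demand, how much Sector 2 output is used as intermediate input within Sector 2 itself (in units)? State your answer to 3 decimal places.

Technical coefficients a_ij = z_ij / X_j:
  a_11 = 127.5/850 = 0.15, a_21 = 0/850 = 0.00, a_31 = 382.5/850 = 0.45, a_41 = 85/850 = 0.10
  a_12 = 78.75/525 = 0.15, a_22 = 236.25/525 = 0.45, a_32 = 78.75/525 = 0.15, a_42 = 0/525 = 0.00
  a_13 = 43.75/875 = 0.05, a_23 = 43.75/875 = 0.05, a_33 = 218.75/875 = 0.25, a_43 = 131.25/875 = 0.15
  a_14 = 40/800 = 0.05, a_24 = 40/800 = 0.05, a_34 = 80/800 = 0.10, a_44 = 160/800 = 0.20
I − A =
  [   0.85    -0.15    -0.05    -0.05]
  [   0.00     0.55    -0.05    -0.05]
  [  -0.45    -0.15     0.75    -0.10]
  [  -0.10     0.00    -0.15     0.80]
Compute the cofactors C_ij = (−1)^(i+j)·(3×3 minor ij) of I−A; the adjugate is their transpose:
adj(I−A) = Cᵀ =
  [ 0.314625   0.094875   0.033250   0.029750]
  [ 0.025625   0.471625   0.040375   0.036125]
  [ 0.204250   0.156750   0.370500   0.068875]
  [ 0.077625   0.041250   0.073625   0.328500]
det(I−A) = Σ_j (I−A)_1j·C_1j = (0.85)(0.314625) + (-0.15)(0.025625) + (-0.05)(0.204250) + (-0.05)(0.077625) = 0.24949375
(I − A)⁻¹ = adj(I−A) / det(I−A) ≈
  [   1.2611     0.3803     0.1333     0.1192]
  [   0.1027     1.8903     0.1618     0.1448]
  [   0.8187     0.6283     1.4850     0.2761]
  [   0.3111     0.1653     0.2951     1.3167]
First solve x = (I − A)⁻¹ d = adj(I−A)·d / det(I−A); in particular x_2 = (0.025625·760 + 0.471625·580 + 0.040375·520 + 0.036125·760) / 0.24949375 = 341.4675 / 0.24949375 ≈ 1368.64150.
Intermediate flow from 2 to 2: z_22 = a_22 · x_2 = 0.45 × 341.4675 / 0.24949375 = 153.660375 / 0.24949375 ≈ 615.889.

z_22 = 615.889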